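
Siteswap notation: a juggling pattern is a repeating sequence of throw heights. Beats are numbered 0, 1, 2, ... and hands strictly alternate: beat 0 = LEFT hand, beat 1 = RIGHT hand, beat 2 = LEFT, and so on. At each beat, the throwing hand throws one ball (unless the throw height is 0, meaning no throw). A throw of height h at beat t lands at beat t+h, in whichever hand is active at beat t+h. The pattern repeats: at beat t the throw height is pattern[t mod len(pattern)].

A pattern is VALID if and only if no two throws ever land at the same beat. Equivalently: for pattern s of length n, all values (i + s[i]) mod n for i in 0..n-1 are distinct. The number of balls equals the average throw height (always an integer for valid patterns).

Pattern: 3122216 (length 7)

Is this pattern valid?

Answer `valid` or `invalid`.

Answer: invalid

Derivation:
i=0: (i + s[i]) mod n = (0 + 3) mod 7 = 3
i=1: (i + s[i]) mod n = (1 + 1) mod 7 = 2
i=2: (i + s[i]) mod n = (2 + 2) mod 7 = 4
i=3: (i + s[i]) mod n = (3 + 2) mod 7 = 5
i=4: (i + s[i]) mod n = (4 + 2) mod 7 = 6
i=5: (i + s[i]) mod n = (5 + 1) mod 7 = 6
i=6: (i + s[i]) mod n = (6 + 6) mod 7 = 5
Residues: [3, 2, 4, 5, 6, 6, 5], distinct: False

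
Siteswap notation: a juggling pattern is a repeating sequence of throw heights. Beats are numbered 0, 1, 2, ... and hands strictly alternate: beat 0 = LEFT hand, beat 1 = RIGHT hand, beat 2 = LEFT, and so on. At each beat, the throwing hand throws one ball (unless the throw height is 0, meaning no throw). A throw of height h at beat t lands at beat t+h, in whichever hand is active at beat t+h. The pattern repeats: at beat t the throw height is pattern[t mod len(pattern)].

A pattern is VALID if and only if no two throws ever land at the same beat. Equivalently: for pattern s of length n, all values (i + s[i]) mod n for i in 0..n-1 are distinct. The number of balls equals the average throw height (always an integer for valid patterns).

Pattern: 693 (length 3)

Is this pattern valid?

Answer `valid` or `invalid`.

i=0: (i + s[i]) mod n = (0 + 6) mod 3 = 0
i=1: (i + s[i]) mod n = (1 + 9) mod 3 = 1
i=2: (i + s[i]) mod n = (2 + 3) mod 3 = 2
Residues: [0, 1, 2], distinct: True

Answer: valid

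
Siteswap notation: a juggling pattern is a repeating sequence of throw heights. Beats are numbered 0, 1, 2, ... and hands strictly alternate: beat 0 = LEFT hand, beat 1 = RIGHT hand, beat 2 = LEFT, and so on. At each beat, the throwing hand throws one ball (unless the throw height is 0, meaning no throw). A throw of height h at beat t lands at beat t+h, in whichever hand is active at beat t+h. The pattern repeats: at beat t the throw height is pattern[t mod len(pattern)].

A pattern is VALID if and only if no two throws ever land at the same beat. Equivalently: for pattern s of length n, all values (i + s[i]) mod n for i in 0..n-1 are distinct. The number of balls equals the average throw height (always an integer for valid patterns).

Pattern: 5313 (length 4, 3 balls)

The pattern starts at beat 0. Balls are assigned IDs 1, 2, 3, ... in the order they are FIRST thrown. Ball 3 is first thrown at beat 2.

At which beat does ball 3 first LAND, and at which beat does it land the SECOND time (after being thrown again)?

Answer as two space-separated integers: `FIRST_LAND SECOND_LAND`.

Beat 0 (L): throw ball1 h=5 -> lands@5:R; in-air after throw: [b1@5:R]
Beat 1 (R): throw ball2 h=3 -> lands@4:L; in-air after throw: [b2@4:L b1@5:R]
Beat 2 (L): throw ball3 h=1 -> lands@3:R; in-air after throw: [b3@3:R b2@4:L b1@5:R]
Beat 3 (R): throw ball3 h=3 -> lands@6:L; in-air after throw: [b2@4:L b1@5:R b3@6:L]
Beat 4 (L): throw ball2 h=5 -> lands@9:R; in-air after throw: [b1@5:R b3@6:L b2@9:R]
Beat 5 (R): throw ball1 h=3 -> lands@8:L; in-air after throw: [b3@6:L b1@8:L b2@9:R]
Beat 6 (L): throw ball3 h=1 -> lands@7:R; in-air after throw: [b3@7:R b1@8:L b2@9:R]
Ball 3: thrown@2 h=1 -> first land @3; rethrown@3 h=3 -> second land @6

Answer: 3 6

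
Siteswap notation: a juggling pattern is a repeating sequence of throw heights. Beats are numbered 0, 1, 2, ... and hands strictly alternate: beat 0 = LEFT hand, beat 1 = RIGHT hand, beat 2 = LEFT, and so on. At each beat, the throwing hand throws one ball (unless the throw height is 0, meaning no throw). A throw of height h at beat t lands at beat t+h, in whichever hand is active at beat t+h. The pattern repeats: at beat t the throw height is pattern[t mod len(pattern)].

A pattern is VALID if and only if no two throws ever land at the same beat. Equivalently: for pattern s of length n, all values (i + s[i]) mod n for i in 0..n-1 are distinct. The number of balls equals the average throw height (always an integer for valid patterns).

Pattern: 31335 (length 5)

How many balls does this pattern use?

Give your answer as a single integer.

Pattern = [3, 1, 3, 3, 5], length n = 5
  position 0: throw height = 3, running sum = 3
  position 1: throw height = 1, running sum = 4
  position 2: throw height = 3, running sum = 7
  position 3: throw height = 3, running sum = 10
  position 4: throw height = 5, running sum = 15
Total sum = 15; balls = sum / n = 15 / 5 = 3

Answer: 3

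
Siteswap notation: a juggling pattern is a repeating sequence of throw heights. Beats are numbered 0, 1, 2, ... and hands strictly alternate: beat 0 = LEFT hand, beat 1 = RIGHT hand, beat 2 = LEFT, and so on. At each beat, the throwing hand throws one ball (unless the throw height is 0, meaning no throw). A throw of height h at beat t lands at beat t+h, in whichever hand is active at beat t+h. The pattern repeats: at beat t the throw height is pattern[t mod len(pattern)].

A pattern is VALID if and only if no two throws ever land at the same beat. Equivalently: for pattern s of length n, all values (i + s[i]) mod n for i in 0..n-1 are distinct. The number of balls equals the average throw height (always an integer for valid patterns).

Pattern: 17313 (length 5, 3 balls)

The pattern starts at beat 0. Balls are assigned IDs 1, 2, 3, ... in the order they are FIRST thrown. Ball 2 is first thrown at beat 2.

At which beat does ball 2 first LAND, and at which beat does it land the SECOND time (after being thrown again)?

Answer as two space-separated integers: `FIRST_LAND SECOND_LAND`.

Answer: 5 6

Derivation:
Beat 0 (L): throw ball1 h=1 -> lands@1:R; in-air after throw: [b1@1:R]
Beat 1 (R): throw ball1 h=7 -> lands@8:L; in-air after throw: [b1@8:L]
Beat 2 (L): throw ball2 h=3 -> lands@5:R; in-air after throw: [b2@5:R b1@8:L]
Beat 3 (R): throw ball3 h=1 -> lands@4:L; in-air after throw: [b3@4:L b2@5:R b1@8:L]
Beat 4 (L): throw ball3 h=3 -> lands@7:R; in-air after throw: [b2@5:R b3@7:R b1@8:L]
Beat 5 (R): throw ball2 h=1 -> lands@6:L; in-air after throw: [b2@6:L b3@7:R b1@8:L]
Beat 6 (L): throw ball2 h=7 -> lands@13:R; in-air after throw: [b3@7:R b1@8:L b2@13:R]
Ball 2: thrown@2 h=3 -> first land @5; rethrown@5 h=1 -> second land @6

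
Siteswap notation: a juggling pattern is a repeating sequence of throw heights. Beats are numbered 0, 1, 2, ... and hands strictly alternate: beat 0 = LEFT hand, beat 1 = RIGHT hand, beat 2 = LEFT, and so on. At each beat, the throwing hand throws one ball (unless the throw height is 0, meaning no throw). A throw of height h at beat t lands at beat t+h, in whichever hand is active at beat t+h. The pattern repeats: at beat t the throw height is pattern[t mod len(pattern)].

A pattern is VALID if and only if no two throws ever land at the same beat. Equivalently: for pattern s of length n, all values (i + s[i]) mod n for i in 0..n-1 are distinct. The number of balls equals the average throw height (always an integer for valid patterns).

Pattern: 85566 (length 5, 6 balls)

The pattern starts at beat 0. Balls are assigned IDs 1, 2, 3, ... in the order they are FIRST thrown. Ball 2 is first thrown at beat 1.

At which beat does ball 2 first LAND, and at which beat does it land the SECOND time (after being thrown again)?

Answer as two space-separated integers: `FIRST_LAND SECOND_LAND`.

Beat 0 (L): throw ball1 h=8 -> lands@8:L; in-air after throw: [b1@8:L]
Beat 1 (R): throw ball2 h=5 -> lands@6:L; in-air after throw: [b2@6:L b1@8:L]
Beat 2 (L): throw ball3 h=5 -> lands@7:R; in-air after throw: [b2@6:L b3@7:R b1@8:L]
Beat 3 (R): throw ball4 h=6 -> lands@9:R; in-air after throw: [b2@6:L b3@7:R b1@8:L b4@9:R]
Beat 4 (L): throw ball5 h=6 -> lands@10:L; in-air after throw: [b2@6:L b3@7:R b1@8:L b4@9:R b5@10:L]
Beat 5 (R): throw ball6 h=8 -> lands@13:R; in-air after throw: [b2@6:L b3@7:R b1@8:L b4@9:R b5@10:L b6@13:R]
Beat 6 (L): throw ball2 h=5 -> lands@11:R; in-air after throw: [b3@7:R b1@8:L b4@9:R b5@10:L b2@11:R b6@13:R]
Beat 7 (R): throw ball3 h=5 -> lands@12:L; in-air after throw: [b1@8:L b4@9:R b5@10:L b2@11:R b3@12:L b6@13:R]
Beat 8 (L): throw ball1 h=6 -> lands@14:L; in-air after throw: [b4@9:R b5@10:L b2@11:R b3@12:L b6@13:R b1@14:L]
Beat 9 (R): throw ball4 h=6 -> lands@15:R; in-air after throw: [b5@10:L b2@11:R b3@12:L b6@13:R b1@14:L b4@15:R]
Beat 10 (L): throw ball5 h=8 -> lands@18:L; in-air after throw: [b2@11:R b3@12:L b6@13:R b1@14:L b4@15:R b5@18:L]
Beat 11 (R): throw ball2 h=5 -> lands@16:L; in-air after throw: [b3@12:L b6@13:R b1@14:L b4@15:R b2@16:L b5@18:L]
Ball 2: thrown@1 h=5 -> first land @6; rethrown@6 h=5 -> second land @11

Answer: 6 11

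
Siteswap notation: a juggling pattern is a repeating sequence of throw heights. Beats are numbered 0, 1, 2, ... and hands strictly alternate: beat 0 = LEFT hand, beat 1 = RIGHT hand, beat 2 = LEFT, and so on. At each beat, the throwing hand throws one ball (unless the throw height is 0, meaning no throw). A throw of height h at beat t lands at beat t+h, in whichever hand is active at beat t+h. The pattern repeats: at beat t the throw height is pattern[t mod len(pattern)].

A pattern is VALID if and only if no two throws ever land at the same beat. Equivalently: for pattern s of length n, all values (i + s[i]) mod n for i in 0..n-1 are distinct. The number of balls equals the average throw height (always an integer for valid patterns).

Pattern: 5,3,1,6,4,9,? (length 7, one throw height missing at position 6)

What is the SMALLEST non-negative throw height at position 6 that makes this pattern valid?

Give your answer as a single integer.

Answer: 0

Derivation:
i=0: (0 + 5) mod 7 = 5
i=1: (1 + 3) mod 7 = 4
i=2: (2 + 1) mod 7 = 3
i=3: (3 + 6) mod 7 = 2
i=4: (4 + 4) mod 7 = 1
i=5: (5 + 9) mod 7 = 0
i=6: s[i]=? (unknown)
Known residues: [0, 1, 2, 3, 4, 5]; need a permutation of 0..6, so missing residue r = 6
Need (6 + s) mod 7 = 6; smallest s = (6 - 6) mod 7 = 0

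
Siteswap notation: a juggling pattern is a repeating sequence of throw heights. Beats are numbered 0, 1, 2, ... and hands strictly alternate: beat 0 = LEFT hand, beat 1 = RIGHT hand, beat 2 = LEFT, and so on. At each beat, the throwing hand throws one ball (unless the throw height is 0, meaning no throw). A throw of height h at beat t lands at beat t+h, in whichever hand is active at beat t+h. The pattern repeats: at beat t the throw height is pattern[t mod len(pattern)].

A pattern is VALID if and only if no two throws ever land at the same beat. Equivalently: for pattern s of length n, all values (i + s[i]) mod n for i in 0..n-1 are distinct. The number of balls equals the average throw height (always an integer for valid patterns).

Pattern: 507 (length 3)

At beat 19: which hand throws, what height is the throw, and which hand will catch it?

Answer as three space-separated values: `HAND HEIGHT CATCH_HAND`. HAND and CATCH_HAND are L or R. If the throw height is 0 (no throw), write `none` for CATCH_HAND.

Beat 19: 19 mod 2 = 1, so hand = R
Throw height = pattern[19 mod 3] = pattern[1] = 0

Answer: R 0 none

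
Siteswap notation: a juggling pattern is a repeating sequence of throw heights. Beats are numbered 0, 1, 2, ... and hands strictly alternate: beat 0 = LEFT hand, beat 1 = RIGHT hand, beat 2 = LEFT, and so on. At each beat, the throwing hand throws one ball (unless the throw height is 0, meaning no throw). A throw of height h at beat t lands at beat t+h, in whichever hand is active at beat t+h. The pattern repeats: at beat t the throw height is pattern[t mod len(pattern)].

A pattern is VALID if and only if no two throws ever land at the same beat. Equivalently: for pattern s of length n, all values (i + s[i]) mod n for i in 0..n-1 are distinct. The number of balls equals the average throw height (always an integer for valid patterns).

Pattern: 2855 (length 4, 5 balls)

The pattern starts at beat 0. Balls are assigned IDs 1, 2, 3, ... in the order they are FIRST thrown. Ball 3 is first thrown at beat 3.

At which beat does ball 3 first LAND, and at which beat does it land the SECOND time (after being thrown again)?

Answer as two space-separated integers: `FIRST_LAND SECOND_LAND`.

Beat 0 (L): throw ball1 h=2 -> lands@2:L; in-air after throw: [b1@2:L]
Beat 1 (R): throw ball2 h=8 -> lands@9:R; in-air after throw: [b1@2:L b2@9:R]
Beat 2 (L): throw ball1 h=5 -> lands@7:R; in-air after throw: [b1@7:R b2@9:R]
Beat 3 (R): throw ball3 h=5 -> lands@8:L; in-air after throw: [b1@7:R b3@8:L b2@9:R]
Beat 4 (L): throw ball4 h=2 -> lands@6:L; in-air after throw: [b4@6:L b1@7:R b3@8:L b2@9:R]
Beat 5 (R): throw ball5 h=8 -> lands@13:R; in-air after throw: [b4@6:L b1@7:R b3@8:L b2@9:R b5@13:R]
Beat 6 (L): throw ball4 h=5 -> lands@11:R; in-air after throw: [b1@7:R b3@8:L b2@9:R b4@11:R b5@13:R]
Beat 7 (R): throw ball1 h=5 -> lands@12:L; in-air after throw: [b3@8:L b2@9:R b4@11:R b1@12:L b5@13:R]
Beat 8 (L): throw ball3 h=2 -> lands@10:L; in-air after throw: [b2@9:R b3@10:L b4@11:R b1@12:L b5@13:R]
Beat 9 (R): throw ball2 h=8 -> lands@17:R; in-air after throw: [b3@10:L b4@11:R b1@12:L b5@13:R b2@17:R]
Beat 10 (L): throw ball3 h=5 -> lands@15:R; in-air after throw: [b4@11:R b1@12:L b5@13:R b3@15:R b2@17:R]
Ball 3: thrown@3 h=5 -> first land @8; rethrown@8 h=2 -> second land @10

Answer: 8 10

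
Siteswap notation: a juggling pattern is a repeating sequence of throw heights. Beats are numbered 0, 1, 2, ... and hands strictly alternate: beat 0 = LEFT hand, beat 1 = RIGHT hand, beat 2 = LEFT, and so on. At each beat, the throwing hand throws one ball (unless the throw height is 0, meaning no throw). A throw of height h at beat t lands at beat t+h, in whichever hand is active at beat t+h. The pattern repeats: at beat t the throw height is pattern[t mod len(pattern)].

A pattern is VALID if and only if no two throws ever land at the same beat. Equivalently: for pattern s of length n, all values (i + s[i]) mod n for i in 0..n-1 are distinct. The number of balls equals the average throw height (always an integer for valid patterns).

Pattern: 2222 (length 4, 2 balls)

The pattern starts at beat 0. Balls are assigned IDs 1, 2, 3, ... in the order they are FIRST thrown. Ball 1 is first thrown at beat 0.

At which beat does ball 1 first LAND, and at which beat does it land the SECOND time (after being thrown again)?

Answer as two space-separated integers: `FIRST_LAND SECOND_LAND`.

Answer: 2 4

Derivation:
Beat 0 (L): throw ball1 h=2 -> lands@2:L; in-air after throw: [b1@2:L]
Beat 1 (R): throw ball2 h=2 -> lands@3:R; in-air after throw: [b1@2:L b2@3:R]
Beat 2 (L): throw ball1 h=2 -> lands@4:L; in-air after throw: [b2@3:R b1@4:L]
Beat 3 (R): throw ball2 h=2 -> lands@5:R; in-air after throw: [b1@4:L b2@5:R]
Beat 4 (L): throw ball1 h=2 -> lands@6:L; in-air after throw: [b2@5:R b1@6:L]
Ball 1: thrown@0 h=2 -> first land @2; rethrown@2 h=2 -> second land @4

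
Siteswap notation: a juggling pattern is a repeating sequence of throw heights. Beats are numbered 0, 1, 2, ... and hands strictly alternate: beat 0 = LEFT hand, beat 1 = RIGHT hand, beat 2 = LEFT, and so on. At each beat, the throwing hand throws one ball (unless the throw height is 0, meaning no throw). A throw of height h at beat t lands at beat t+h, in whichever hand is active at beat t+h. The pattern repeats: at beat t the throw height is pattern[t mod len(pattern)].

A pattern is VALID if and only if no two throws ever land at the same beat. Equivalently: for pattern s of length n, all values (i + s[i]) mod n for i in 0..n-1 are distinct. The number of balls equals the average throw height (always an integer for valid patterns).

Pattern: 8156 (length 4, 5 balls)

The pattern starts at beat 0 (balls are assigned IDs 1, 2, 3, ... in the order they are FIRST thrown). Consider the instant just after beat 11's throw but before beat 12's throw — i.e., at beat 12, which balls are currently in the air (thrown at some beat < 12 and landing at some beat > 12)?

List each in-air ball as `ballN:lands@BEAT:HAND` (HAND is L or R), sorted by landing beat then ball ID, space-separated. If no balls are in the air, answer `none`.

Answer: ball2:lands@13:R ball3:lands@15:R ball1:lands@16:L ball5:lands@17:R

Derivation:
Beat 0 (L): throw ball1 h=8 -> lands@8:L; in-air after throw: [b1@8:L]
Beat 1 (R): throw ball2 h=1 -> lands@2:L; in-air after throw: [b2@2:L b1@8:L]
Beat 2 (L): throw ball2 h=5 -> lands@7:R; in-air after throw: [b2@7:R b1@8:L]
Beat 3 (R): throw ball3 h=6 -> lands@9:R; in-air after throw: [b2@7:R b1@8:L b3@9:R]
Beat 4 (L): throw ball4 h=8 -> lands@12:L; in-air after throw: [b2@7:R b1@8:L b3@9:R b4@12:L]
Beat 5 (R): throw ball5 h=1 -> lands@6:L; in-air after throw: [b5@6:L b2@7:R b1@8:L b3@9:R b4@12:L]
Beat 6 (L): throw ball5 h=5 -> lands@11:R; in-air after throw: [b2@7:R b1@8:L b3@9:R b5@11:R b4@12:L]
Beat 7 (R): throw ball2 h=6 -> lands@13:R; in-air after throw: [b1@8:L b3@9:R b5@11:R b4@12:L b2@13:R]
Beat 8 (L): throw ball1 h=8 -> lands@16:L; in-air after throw: [b3@9:R b5@11:R b4@12:L b2@13:R b1@16:L]
Beat 9 (R): throw ball3 h=1 -> lands@10:L; in-air after throw: [b3@10:L b5@11:R b4@12:L b2@13:R b1@16:L]
Beat 10 (L): throw ball3 h=5 -> lands@15:R; in-air after throw: [b5@11:R b4@12:L b2@13:R b3@15:R b1@16:L]
Beat 11 (R): throw ball5 h=6 -> lands@17:R; in-air after throw: [b4@12:L b2@13:R b3@15:R b1@16:L b5@17:R]
Beat 12 (L): throw ball4 h=8 -> lands@20:L; in-air after throw: [b2@13:R b3@15:R b1@16:L b5@17:R b4@20:L]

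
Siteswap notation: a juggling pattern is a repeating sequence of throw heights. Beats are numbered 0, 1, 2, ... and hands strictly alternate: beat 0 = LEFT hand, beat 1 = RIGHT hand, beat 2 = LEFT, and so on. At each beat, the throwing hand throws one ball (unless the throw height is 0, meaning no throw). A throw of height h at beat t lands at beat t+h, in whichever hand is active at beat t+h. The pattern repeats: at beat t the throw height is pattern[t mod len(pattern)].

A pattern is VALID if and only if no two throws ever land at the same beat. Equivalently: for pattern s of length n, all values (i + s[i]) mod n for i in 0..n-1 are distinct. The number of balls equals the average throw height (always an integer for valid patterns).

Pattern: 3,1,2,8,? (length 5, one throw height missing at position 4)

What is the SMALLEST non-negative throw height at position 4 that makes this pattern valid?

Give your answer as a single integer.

i=0: (0 + 3) mod 5 = 3
i=1: (1 + 1) mod 5 = 2
i=2: (2 + 2) mod 5 = 4
i=3: (3 + 8) mod 5 = 1
i=4: s[i]=? (unknown)
Known residues: [1, 2, 3, 4]; need a permutation of 0..4, so missing residue r = 0
Need (4 + s) mod 5 = 0; smallest s = (0 - 4) mod 5 = 1

Answer: 1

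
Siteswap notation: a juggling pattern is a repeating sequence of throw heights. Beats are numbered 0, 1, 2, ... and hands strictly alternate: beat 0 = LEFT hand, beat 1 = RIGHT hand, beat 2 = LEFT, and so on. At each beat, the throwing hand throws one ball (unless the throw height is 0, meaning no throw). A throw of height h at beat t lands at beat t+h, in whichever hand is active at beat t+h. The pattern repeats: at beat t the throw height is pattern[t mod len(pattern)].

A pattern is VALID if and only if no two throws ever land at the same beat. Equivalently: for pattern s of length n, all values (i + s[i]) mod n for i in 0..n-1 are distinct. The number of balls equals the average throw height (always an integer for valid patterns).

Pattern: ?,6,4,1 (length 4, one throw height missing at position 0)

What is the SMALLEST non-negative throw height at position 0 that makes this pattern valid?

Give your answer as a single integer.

Answer: 1

Derivation:
i=0: s[i]=? (unknown)
i=1: (1 + 6) mod 4 = 3
i=2: (2 + 4) mod 4 = 2
i=3: (3 + 1) mod 4 = 0
Known residues: [0, 2, 3]; need a permutation of 0..3, so missing residue r = 1
Need (0 + s) mod 4 = 1; smallest s = (1 - 0) mod 4 = 1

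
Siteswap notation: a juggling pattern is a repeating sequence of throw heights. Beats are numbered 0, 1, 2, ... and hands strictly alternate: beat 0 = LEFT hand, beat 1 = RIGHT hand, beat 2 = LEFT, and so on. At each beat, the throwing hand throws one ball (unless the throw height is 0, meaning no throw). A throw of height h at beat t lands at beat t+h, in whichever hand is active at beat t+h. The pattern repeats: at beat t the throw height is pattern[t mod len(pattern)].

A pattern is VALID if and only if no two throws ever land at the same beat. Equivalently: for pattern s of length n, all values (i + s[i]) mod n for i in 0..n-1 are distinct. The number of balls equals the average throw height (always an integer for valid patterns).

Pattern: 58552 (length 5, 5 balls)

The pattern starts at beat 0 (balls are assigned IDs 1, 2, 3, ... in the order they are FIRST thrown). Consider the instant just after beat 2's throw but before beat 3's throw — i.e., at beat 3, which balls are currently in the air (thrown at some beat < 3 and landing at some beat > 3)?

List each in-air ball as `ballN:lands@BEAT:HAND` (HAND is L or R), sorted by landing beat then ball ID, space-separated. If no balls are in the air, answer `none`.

Answer: ball1:lands@5:R ball3:lands@7:R ball2:lands@9:R

Derivation:
Beat 0 (L): throw ball1 h=5 -> lands@5:R; in-air after throw: [b1@5:R]
Beat 1 (R): throw ball2 h=8 -> lands@9:R; in-air after throw: [b1@5:R b2@9:R]
Beat 2 (L): throw ball3 h=5 -> lands@7:R; in-air after throw: [b1@5:R b3@7:R b2@9:R]
Beat 3 (R): throw ball4 h=5 -> lands@8:L; in-air after throw: [b1@5:R b3@7:R b4@8:L b2@9:R]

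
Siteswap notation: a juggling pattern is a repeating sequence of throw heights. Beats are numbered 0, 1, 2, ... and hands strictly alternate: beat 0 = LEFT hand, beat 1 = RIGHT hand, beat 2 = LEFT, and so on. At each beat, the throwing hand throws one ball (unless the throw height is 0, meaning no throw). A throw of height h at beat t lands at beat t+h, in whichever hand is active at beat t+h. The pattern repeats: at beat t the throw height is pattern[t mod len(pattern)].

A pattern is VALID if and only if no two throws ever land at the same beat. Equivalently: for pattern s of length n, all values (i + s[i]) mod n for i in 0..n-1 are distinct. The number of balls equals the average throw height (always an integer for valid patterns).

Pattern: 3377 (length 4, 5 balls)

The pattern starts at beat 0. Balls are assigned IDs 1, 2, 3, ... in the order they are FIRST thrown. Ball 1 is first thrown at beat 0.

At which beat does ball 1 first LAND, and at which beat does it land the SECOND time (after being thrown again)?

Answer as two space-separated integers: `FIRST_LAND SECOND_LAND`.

Answer: 3 10

Derivation:
Beat 0 (L): throw ball1 h=3 -> lands@3:R; in-air after throw: [b1@3:R]
Beat 1 (R): throw ball2 h=3 -> lands@4:L; in-air after throw: [b1@3:R b2@4:L]
Beat 2 (L): throw ball3 h=7 -> lands@9:R; in-air after throw: [b1@3:R b2@4:L b3@9:R]
Beat 3 (R): throw ball1 h=7 -> lands@10:L; in-air after throw: [b2@4:L b3@9:R b1@10:L]
Beat 4 (L): throw ball2 h=3 -> lands@7:R; in-air after throw: [b2@7:R b3@9:R b1@10:L]
Beat 5 (R): throw ball4 h=3 -> lands@8:L; in-air after throw: [b2@7:R b4@8:L b3@9:R b1@10:L]
Beat 6 (L): throw ball5 h=7 -> lands@13:R; in-air after throw: [b2@7:R b4@8:L b3@9:R b1@10:L b5@13:R]
Beat 7 (R): throw ball2 h=7 -> lands@14:L; in-air after throw: [b4@8:L b3@9:R b1@10:L b5@13:R b2@14:L]
Beat 8 (L): throw ball4 h=3 -> lands@11:R; in-air after throw: [b3@9:R b1@10:L b4@11:R b5@13:R b2@14:L]
Beat 9 (R): throw ball3 h=3 -> lands@12:L; in-air after throw: [b1@10:L b4@11:R b3@12:L b5@13:R b2@14:L]
Beat 10 (L): throw ball1 h=7 -> lands@17:R; in-air after throw: [b4@11:R b3@12:L b5@13:R b2@14:L b1@17:R]
Ball 1: thrown@0 h=3 -> first land @3; rethrown@3 h=7 -> second land @10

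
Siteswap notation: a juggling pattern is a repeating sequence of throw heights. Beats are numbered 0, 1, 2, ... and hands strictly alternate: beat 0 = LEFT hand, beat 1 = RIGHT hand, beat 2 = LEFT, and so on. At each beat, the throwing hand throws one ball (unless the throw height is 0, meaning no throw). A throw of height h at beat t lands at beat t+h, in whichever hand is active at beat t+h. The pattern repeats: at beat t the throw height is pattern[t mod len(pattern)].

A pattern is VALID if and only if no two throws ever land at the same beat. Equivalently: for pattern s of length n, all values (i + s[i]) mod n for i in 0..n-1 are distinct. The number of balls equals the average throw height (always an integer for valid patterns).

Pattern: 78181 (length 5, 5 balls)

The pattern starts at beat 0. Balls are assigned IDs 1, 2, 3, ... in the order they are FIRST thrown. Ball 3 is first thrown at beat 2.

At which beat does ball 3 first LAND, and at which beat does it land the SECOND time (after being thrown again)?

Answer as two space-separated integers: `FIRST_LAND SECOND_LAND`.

Beat 0 (L): throw ball1 h=7 -> lands@7:R; in-air after throw: [b1@7:R]
Beat 1 (R): throw ball2 h=8 -> lands@9:R; in-air after throw: [b1@7:R b2@9:R]
Beat 2 (L): throw ball3 h=1 -> lands@3:R; in-air after throw: [b3@3:R b1@7:R b2@9:R]
Beat 3 (R): throw ball3 h=8 -> lands@11:R; in-air after throw: [b1@7:R b2@9:R b3@11:R]
Beat 4 (L): throw ball4 h=1 -> lands@5:R; in-air after throw: [b4@5:R b1@7:R b2@9:R b3@11:R]
Beat 5 (R): throw ball4 h=7 -> lands@12:L; in-air after throw: [b1@7:R b2@9:R b3@11:R b4@12:L]
Beat 6 (L): throw ball5 h=8 -> lands@14:L; in-air after throw: [b1@7:R b2@9:R b3@11:R b4@12:L b5@14:L]
Beat 7 (R): throw ball1 h=1 -> lands@8:L; in-air after throw: [b1@8:L b2@9:R b3@11:R b4@12:L b5@14:L]
Beat 8 (L): throw ball1 h=8 -> lands@16:L; in-air after throw: [b2@9:R b3@11:R b4@12:L b5@14:L b1@16:L]
Beat 9 (R): throw ball2 h=1 -> lands@10:L; in-air after throw: [b2@10:L b3@11:R b4@12:L b5@14:L b1@16:L]
Beat 10 (L): throw ball2 h=7 -> lands@17:R; in-air after throw: [b3@11:R b4@12:L b5@14:L b1@16:L b2@17:R]
Beat 11 (R): throw ball3 h=8 -> lands@19:R; in-air after throw: [b4@12:L b5@14:L b1@16:L b2@17:R b3@19:R]
Ball 3: thrown@2 h=1 -> first land @3; rethrown@3 h=8 -> second land @11

Answer: 3 11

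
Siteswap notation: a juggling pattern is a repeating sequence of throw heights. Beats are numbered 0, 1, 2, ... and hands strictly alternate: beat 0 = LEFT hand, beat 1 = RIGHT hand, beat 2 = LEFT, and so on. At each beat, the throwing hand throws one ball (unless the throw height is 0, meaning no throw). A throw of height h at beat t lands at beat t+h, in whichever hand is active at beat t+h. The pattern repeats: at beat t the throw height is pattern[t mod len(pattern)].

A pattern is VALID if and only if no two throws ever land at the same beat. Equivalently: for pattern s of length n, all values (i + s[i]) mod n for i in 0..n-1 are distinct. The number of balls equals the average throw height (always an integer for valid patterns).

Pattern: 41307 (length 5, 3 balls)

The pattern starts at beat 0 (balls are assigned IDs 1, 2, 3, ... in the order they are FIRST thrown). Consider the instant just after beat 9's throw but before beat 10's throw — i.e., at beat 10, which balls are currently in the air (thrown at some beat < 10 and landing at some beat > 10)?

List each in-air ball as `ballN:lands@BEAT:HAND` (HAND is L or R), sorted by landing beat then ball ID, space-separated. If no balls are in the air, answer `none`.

Answer: ball1:lands@11:R ball2:lands@16:L

Derivation:
Beat 0 (L): throw ball1 h=4 -> lands@4:L; in-air after throw: [b1@4:L]
Beat 1 (R): throw ball2 h=1 -> lands@2:L; in-air after throw: [b2@2:L b1@4:L]
Beat 2 (L): throw ball2 h=3 -> lands@5:R; in-air after throw: [b1@4:L b2@5:R]
Beat 4 (L): throw ball1 h=7 -> lands@11:R; in-air after throw: [b2@5:R b1@11:R]
Beat 5 (R): throw ball2 h=4 -> lands@9:R; in-air after throw: [b2@9:R b1@11:R]
Beat 6 (L): throw ball3 h=1 -> lands@7:R; in-air after throw: [b3@7:R b2@9:R b1@11:R]
Beat 7 (R): throw ball3 h=3 -> lands@10:L; in-air after throw: [b2@9:R b3@10:L b1@11:R]
Beat 9 (R): throw ball2 h=7 -> lands@16:L; in-air after throw: [b3@10:L b1@11:R b2@16:L]
Beat 10 (L): throw ball3 h=4 -> lands@14:L; in-air after throw: [b1@11:R b3@14:L b2@16:L]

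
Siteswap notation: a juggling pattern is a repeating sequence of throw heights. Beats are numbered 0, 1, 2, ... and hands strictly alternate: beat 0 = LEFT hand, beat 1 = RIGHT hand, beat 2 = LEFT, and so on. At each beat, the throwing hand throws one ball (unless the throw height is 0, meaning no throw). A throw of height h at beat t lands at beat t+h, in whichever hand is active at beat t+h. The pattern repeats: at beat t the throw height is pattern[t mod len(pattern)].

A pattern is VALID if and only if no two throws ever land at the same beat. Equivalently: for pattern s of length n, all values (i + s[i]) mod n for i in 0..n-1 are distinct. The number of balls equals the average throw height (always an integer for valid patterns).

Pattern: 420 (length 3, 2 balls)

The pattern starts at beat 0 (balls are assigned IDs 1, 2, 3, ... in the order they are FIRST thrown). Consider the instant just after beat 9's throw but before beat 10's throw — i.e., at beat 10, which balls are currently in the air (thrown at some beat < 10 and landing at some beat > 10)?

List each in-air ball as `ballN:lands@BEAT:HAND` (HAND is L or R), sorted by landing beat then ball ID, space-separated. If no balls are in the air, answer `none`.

Beat 0 (L): throw ball1 h=4 -> lands@4:L; in-air after throw: [b1@4:L]
Beat 1 (R): throw ball2 h=2 -> lands@3:R; in-air after throw: [b2@3:R b1@4:L]
Beat 3 (R): throw ball2 h=4 -> lands@7:R; in-air after throw: [b1@4:L b2@7:R]
Beat 4 (L): throw ball1 h=2 -> lands@6:L; in-air after throw: [b1@6:L b2@7:R]
Beat 6 (L): throw ball1 h=4 -> lands@10:L; in-air after throw: [b2@7:R b1@10:L]
Beat 7 (R): throw ball2 h=2 -> lands@9:R; in-air after throw: [b2@9:R b1@10:L]
Beat 9 (R): throw ball2 h=4 -> lands@13:R; in-air after throw: [b1@10:L b2@13:R]
Beat 10 (L): throw ball1 h=2 -> lands@12:L; in-air after throw: [b1@12:L b2@13:R]

Answer: ball2:lands@13:R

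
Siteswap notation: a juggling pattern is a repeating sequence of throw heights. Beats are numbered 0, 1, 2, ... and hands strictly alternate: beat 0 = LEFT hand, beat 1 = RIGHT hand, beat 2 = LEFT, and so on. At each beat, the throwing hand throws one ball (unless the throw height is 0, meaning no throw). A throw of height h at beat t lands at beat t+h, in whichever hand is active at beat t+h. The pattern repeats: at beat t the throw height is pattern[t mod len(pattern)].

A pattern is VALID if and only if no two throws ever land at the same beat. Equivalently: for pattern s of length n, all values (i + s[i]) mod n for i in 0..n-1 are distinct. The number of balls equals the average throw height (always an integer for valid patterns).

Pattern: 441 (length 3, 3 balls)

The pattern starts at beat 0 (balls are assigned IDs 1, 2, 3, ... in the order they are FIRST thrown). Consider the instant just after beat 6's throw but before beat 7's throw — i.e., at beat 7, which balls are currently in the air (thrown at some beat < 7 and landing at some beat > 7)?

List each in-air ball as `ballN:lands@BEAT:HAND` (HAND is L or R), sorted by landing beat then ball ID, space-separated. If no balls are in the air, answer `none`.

Answer: ball1:lands@8:L ball2:lands@10:L

Derivation:
Beat 0 (L): throw ball1 h=4 -> lands@4:L; in-air after throw: [b1@4:L]
Beat 1 (R): throw ball2 h=4 -> lands@5:R; in-air after throw: [b1@4:L b2@5:R]
Beat 2 (L): throw ball3 h=1 -> lands@3:R; in-air after throw: [b3@3:R b1@4:L b2@5:R]
Beat 3 (R): throw ball3 h=4 -> lands@7:R; in-air after throw: [b1@4:L b2@5:R b3@7:R]
Beat 4 (L): throw ball1 h=4 -> lands@8:L; in-air after throw: [b2@5:R b3@7:R b1@8:L]
Beat 5 (R): throw ball2 h=1 -> lands@6:L; in-air after throw: [b2@6:L b3@7:R b1@8:L]
Beat 6 (L): throw ball2 h=4 -> lands@10:L; in-air after throw: [b3@7:R b1@8:L b2@10:L]
Beat 7 (R): throw ball3 h=4 -> lands@11:R; in-air after throw: [b1@8:L b2@10:L b3@11:R]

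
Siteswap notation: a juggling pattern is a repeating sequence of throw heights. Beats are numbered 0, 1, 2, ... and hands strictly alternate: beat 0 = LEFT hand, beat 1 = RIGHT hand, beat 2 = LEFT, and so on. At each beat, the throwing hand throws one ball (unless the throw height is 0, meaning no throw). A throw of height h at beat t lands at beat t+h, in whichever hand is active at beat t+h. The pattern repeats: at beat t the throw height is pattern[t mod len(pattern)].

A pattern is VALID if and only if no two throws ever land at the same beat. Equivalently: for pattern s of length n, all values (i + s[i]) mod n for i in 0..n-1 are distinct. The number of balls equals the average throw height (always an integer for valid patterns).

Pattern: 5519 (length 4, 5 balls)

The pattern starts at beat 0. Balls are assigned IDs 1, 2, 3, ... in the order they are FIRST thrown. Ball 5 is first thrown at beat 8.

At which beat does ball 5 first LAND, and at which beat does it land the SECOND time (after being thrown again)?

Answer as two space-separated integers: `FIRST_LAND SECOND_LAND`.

Answer: 13 18

Derivation:
Beat 0 (L): throw ball1 h=5 -> lands@5:R; in-air after throw: [b1@5:R]
Beat 1 (R): throw ball2 h=5 -> lands@6:L; in-air after throw: [b1@5:R b2@6:L]
Beat 2 (L): throw ball3 h=1 -> lands@3:R; in-air after throw: [b3@3:R b1@5:R b2@6:L]
Beat 3 (R): throw ball3 h=9 -> lands@12:L; in-air after throw: [b1@5:R b2@6:L b3@12:L]
Beat 4 (L): throw ball4 h=5 -> lands@9:R; in-air after throw: [b1@5:R b2@6:L b4@9:R b3@12:L]
Beat 5 (R): throw ball1 h=5 -> lands@10:L; in-air after throw: [b2@6:L b4@9:R b1@10:L b3@12:L]
Beat 6 (L): throw ball2 h=1 -> lands@7:R; in-air after throw: [b2@7:R b4@9:R b1@10:L b3@12:L]
Beat 7 (R): throw ball2 h=9 -> lands@16:L; in-air after throw: [b4@9:R b1@10:L b3@12:L b2@16:L]
Beat 8 (L): throw ball5 h=5 -> lands@13:R; in-air after throw: [b4@9:R b1@10:L b3@12:L b5@13:R b2@16:L]
Beat 9 (R): throw ball4 h=5 -> lands@14:L; in-air after throw: [b1@10:L b3@12:L b5@13:R b4@14:L b2@16:L]
Beat 10 (L): throw ball1 h=1 -> lands@11:R; in-air after throw: [b1@11:R b3@12:L b5@13:R b4@14:L b2@16:L]
Beat 11 (R): throw ball1 h=9 -> lands@20:L; in-air after throw: [b3@12:L b5@13:R b4@14:L b2@16:L b1@20:L]
Beat 12 (L): throw ball3 h=5 -> lands@17:R; in-air after throw: [b5@13:R b4@14:L b2@16:L b3@17:R b1@20:L]
Beat 13 (R): throw ball5 h=5 -> lands@18:L; in-air after throw: [b4@14:L b2@16:L b3@17:R b5@18:L b1@20:L]
Beat 14 (L): throw ball4 h=1 -> lands@15:R; in-air after throw: [b4@15:R b2@16:L b3@17:R b5@18:L b1@20:L]
Beat 15 (R): throw ball4 h=9 -> lands@24:L; in-air after throw: [b2@16:L b3@17:R b5@18:L b1@20:L b4@24:L]
Beat 16 (L): throw ball2 h=5 -> lands@21:R; in-air after throw: [b3@17:R b5@18:L b1@20:L b2@21:R b4@24:L]
Beat 17 (R): throw ball3 h=5 -> lands@22:L; in-air after throw: [b5@18:L b1@20:L b2@21:R b3@22:L b4@24:L]
Beat 18 (L): throw ball5 h=1 -> lands@19:R; in-air after throw: [b5@19:R b1@20:L b2@21:R b3@22:L b4@24:L]
Ball 5: thrown@8 h=5 -> first land @13; rethrown@13 h=5 -> second land @18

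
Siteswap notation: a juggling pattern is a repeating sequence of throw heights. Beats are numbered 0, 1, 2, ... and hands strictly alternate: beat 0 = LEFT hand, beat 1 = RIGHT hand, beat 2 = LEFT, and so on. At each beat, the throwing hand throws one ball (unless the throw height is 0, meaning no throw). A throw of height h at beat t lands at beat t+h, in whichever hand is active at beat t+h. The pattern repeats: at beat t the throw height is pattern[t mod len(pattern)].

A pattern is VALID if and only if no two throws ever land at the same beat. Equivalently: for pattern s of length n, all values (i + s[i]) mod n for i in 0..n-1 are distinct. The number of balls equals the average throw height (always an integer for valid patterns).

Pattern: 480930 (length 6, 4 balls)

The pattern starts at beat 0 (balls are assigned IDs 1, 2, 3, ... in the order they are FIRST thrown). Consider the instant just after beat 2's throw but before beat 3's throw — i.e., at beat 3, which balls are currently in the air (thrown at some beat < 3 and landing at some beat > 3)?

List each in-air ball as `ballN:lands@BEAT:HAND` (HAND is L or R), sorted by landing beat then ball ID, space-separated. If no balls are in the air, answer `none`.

Beat 0 (L): throw ball1 h=4 -> lands@4:L; in-air after throw: [b1@4:L]
Beat 1 (R): throw ball2 h=8 -> lands@9:R; in-air after throw: [b1@4:L b2@9:R]
Beat 3 (R): throw ball3 h=9 -> lands@12:L; in-air after throw: [b1@4:L b2@9:R b3@12:L]

Answer: ball1:lands@4:L ball2:lands@9:R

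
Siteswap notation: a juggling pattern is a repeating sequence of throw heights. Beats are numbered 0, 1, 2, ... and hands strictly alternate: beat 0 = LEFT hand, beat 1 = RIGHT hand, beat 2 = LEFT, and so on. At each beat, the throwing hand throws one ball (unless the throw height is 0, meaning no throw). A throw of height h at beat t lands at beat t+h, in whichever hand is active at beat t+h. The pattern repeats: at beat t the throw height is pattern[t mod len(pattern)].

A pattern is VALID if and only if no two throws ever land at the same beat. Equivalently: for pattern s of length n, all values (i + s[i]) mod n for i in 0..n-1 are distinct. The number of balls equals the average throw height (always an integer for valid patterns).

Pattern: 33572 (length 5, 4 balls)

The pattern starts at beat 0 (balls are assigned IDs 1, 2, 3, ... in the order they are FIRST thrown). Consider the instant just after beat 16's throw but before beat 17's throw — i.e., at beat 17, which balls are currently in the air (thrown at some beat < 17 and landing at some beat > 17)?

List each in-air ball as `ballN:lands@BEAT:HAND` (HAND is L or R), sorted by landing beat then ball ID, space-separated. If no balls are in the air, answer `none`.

Answer: ball4:lands@18:L ball2:lands@19:R ball1:lands@20:L

Derivation:
Beat 0 (L): throw ball1 h=3 -> lands@3:R; in-air after throw: [b1@3:R]
Beat 1 (R): throw ball2 h=3 -> lands@4:L; in-air after throw: [b1@3:R b2@4:L]
Beat 2 (L): throw ball3 h=5 -> lands@7:R; in-air after throw: [b1@3:R b2@4:L b3@7:R]
Beat 3 (R): throw ball1 h=7 -> lands@10:L; in-air after throw: [b2@4:L b3@7:R b1@10:L]
Beat 4 (L): throw ball2 h=2 -> lands@6:L; in-air after throw: [b2@6:L b3@7:R b1@10:L]
Beat 5 (R): throw ball4 h=3 -> lands@8:L; in-air after throw: [b2@6:L b3@7:R b4@8:L b1@10:L]
Beat 6 (L): throw ball2 h=3 -> lands@9:R; in-air after throw: [b3@7:R b4@8:L b2@9:R b1@10:L]
Beat 7 (R): throw ball3 h=5 -> lands@12:L; in-air after throw: [b4@8:L b2@9:R b1@10:L b3@12:L]
Beat 8 (L): throw ball4 h=7 -> lands@15:R; in-air after throw: [b2@9:R b1@10:L b3@12:L b4@15:R]
Beat 9 (R): throw ball2 h=2 -> lands@11:R; in-air after throw: [b1@10:L b2@11:R b3@12:L b4@15:R]
Beat 10 (L): throw ball1 h=3 -> lands@13:R; in-air after throw: [b2@11:R b3@12:L b1@13:R b4@15:R]
Beat 11 (R): throw ball2 h=3 -> lands@14:L; in-air after throw: [b3@12:L b1@13:R b2@14:L b4@15:R]
Beat 12 (L): throw ball3 h=5 -> lands@17:R; in-air after throw: [b1@13:R b2@14:L b4@15:R b3@17:R]
Beat 13 (R): throw ball1 h=7 -> lands@20:L; in-air after throw: [b2@14:L b4@15:R b3@17:R b1@20:L]
Beat 14 (L): throw ball2 h=2 -> lands@16:L; in-air after throw: [b4@15:R b2@16:L b3@17:R b1@20:L]
Beat 15 (R): throw ball4 h=3 -> lands@18:L; in-air after throw: [b2@16:L b3@17:R b4@18:L b1@20:L]
Beat 16 (L): throw ball2 h=3 -> lands@19:R; in-air after throw: [b3@17:R b4@18:L b2@19:R b1@20:L]
Beat 17 (R): throw ball3 h=5 -> lands@22:L; in-air after throw: [b4@18:L b2@19:R b1@20:L b3@22:L]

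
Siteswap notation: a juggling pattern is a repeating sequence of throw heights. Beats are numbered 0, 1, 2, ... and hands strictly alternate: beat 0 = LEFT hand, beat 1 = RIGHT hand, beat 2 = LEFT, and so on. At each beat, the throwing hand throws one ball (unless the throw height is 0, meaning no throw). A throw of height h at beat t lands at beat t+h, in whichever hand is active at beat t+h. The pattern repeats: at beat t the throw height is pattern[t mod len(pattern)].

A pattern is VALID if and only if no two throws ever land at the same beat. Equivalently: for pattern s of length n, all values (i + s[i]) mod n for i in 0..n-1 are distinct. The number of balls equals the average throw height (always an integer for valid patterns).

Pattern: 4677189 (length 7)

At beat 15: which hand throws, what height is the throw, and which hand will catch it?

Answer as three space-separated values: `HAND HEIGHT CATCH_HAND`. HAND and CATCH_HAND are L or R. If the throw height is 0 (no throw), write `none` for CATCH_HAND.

Beat 15: 15 mod 2 = 1, so hand = R
Throw height = pattern[15 mod 7] = pattern[1] = 6
Lands at beat 15+6=21, 21 mod 2 = 1, so catch hand = R

Answer: R 6 R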